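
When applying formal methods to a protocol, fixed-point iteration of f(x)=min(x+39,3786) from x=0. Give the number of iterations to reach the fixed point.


Step 1: x=0, cap=3786, increment=39
Step 2: x grows by 39 each step until capped at 3786; fixed point is x=3786
Step 3: iterations = ceil(3786/39) = 98

98


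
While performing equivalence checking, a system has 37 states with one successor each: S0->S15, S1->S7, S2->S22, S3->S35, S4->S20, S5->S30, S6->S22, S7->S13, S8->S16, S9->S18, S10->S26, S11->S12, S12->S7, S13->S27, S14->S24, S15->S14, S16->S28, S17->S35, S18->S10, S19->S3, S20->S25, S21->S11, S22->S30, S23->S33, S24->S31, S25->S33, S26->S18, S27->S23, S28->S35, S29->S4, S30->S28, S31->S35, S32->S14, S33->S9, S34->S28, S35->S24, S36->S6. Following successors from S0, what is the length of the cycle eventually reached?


Trace from S0 until a state repeats:
  S0 -> S15 -> S14 -> S24 -> S31 -> S35 -> S24
S24 first seen at step 3, revisited at step 6.
Cycle length = 6 - 3 = 3

3


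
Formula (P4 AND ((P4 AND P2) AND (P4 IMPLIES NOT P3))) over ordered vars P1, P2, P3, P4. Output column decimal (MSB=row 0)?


Formula: (P4 AND ((P4 AND P2) AND (P4 IMPLIES NOT P3))) over P1, P2, P3, P4 (16 rows)
Evaluate each row (bits = P1,P2,P3,P4, MSB first):
  row 0 [0000]: (0 AND ((0 AND 0) AND (0 IMPLIES NOT 0))) -> 0
  row 1 [0001]: (1 AND ((1 AND 0) AND (1 IMPLIES NOT 0))) -> 0
  row 2 [0010]: (0 AND ((0 AND 0) AND (0 IMPLIES NOT 1))) -> 0
  row 3 [0011]: (1 AND ((1 AND 0) AND (1 IMPLIES NOT 1))) -> 0
  row 4 [0100]: (0 AND ((0 AND 1) AND (0 IMPLIES NOT 0))) -> 0
  row 5 [0101]: (1 AND ((1 AND 1) AND (1 IMPLIES NOT 0))) -> 1
  row 6 [0110]: (0 AND ((0 AND 1) AND (0 IMPLIES NOT 1))) -> 0
  row 7 [0111]: (1 AND ((1 AND 1) AND (1 IMPLIES NOT 1))) -> 0
  row 8 [1000]: (0 AND ((0 AND 0) AND (0 IMPLIES NOT 0))) -> 0
  row 9 [1001]: (1 AND ((1 AND 0) AND (1 IMPLIES NOT 0))) -> 0
  row 10 [1010]: (0 AND ((0 AND 0) AND (0 IMPLIES NOT 1))) -> 0
  row 11 [1011]: (1 AND ((1 AND 0) AND (1 IMPLIES NOT 1))) -> 0
  row 12 [1100]: (0 AND ((0 AND 1) AND (0 IMPLIES NOT 0))) -> 0
  row 13 [1101]: (1 AND ((1 AND 1) AND (1 IMPLIES NOT 0))) -> 1
  row 14 [1110]: (0 AND ((0 AND 1) AND (0 IMPLIES NOT 1))) -> 0
  row 15 [1111]: (1 AND ((1 AND 1) AND (1 IMPLIES NOT 1))) -> 0
Full result column, 4 rows per line (P1,P2 fixed per line; P3,P4 runs 00..11 left to right):
  rows 0-3 [P1,P2=00]: 0000  = hex 0
  rows 4-7 [P1,P2=01]: 0100  = hex 4
  rows 8-11 [P1,P2=10]: 0000  = hex 0
  rows 12-15 [P1,P2=11]: 0100  = hex 4
Output column (row 0 .. row 15) = 0000010000000100
Output column grouped in 4s = 0000 0100 0000 0100 = 0x0404
Convert to decimal digit by digit (value = value*16 + digit):
  0 -> 0
  0*16 + 4 = 4
  4*16 + 0 = 64
  64*16 + 4 = 1028
Decimal = 1028

1028


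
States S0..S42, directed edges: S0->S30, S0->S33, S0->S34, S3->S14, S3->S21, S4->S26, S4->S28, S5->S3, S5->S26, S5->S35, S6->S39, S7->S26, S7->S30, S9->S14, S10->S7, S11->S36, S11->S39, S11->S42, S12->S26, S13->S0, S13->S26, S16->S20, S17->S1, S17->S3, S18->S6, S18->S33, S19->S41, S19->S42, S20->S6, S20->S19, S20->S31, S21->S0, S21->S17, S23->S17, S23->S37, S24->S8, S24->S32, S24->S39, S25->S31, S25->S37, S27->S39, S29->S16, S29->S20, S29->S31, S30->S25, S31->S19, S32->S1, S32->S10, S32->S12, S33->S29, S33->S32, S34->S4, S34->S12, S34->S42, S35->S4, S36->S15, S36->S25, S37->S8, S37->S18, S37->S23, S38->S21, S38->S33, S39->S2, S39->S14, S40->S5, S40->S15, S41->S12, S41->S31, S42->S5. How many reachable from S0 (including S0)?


BFS from S0:
  layer 0: {S0}
  layer 1: {S30, S33, S34}
  layer 2: {S4, S12, S25, S29, S32, S42}
  layer 3: {S1, S5, S10, S16, S20, S26, S28, S31, S37}
  layer 4: {S3, S6, S7, S8, S18, S19, S23, S35}
  layer 5: {S14, S17, S21, S39, S41}
  layer 6: {S2}
Reachable set: {S0, S1, S2, S3, S4, S5, S6, S7, S8, S10, S12, S14, S16, S17, S18, S19, S20, S21, S23, S25, S26, S28, S29, S30, S31, S32, S33, S34, S35, S37, S39, S41, S42}
Count = 33

33


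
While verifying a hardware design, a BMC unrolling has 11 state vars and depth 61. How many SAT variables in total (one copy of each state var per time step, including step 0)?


BMC unrolls to depth k, creating one copy of each state var for steps 0..k.
Step count = 61 + 1 = 62 (steps 0 through 61)
Vars per step = 11
Total = 11 * 62 = 682

682


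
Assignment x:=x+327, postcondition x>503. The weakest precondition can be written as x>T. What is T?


Formula: wp(x:=E, P) = P[E/x] (substitute E for x in postcondition)
Step 1: Postcondition: x>503
Step 2: Substitute x+327 for x: x+327>503
Step 3: Solve for x: x > 503-327 = 176

176


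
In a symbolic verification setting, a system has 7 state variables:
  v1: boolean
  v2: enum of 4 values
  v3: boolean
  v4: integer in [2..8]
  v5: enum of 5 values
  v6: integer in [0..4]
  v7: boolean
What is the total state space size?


State space = product of domain sizes of all variables.
Domain sizes:
  v1 (boolean): 2
  v2 (enum of 4 values): 4
  v3 (boolean): 2
  v4 (integer in [2..8]): 7
  v5 (enum of 5 values): 5
  v6 (integer in [0..4]): 5
  v7 (boolean): 2
Product = 2 * 4 * 2 * 7 * 5 * 5 * 2 = 5600

5600


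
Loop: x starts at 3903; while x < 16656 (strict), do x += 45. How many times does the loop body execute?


Step 1: x goes from 3903 toward 16656 by 45; the body runs while x<16656, so iterations = ceil((bound-start)/step)
Step 2: Distance=12753
Step 3: ceil(12753/45)=284

284


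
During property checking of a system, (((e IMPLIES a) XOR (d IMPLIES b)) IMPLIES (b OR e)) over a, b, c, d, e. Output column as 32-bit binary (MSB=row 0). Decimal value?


Formula: (((e IMPLIES a) XOR (d IMPLIES b)) IMPLIES (b OR e)) over a, b, c, d, e (32 rows)
Evaluate each row (bits = a,b,c,d,e, MSB first):
  row 0 [00000]: (((0 IMPLIES 0) XOR (0 IMPLIES 0)) IMPLIES (0 OR 0)) -> 1
  row 1 [00001]: (((1 IMPLIES 0) XOR (0 IMPLIES 0)) IMPLIES (0 OR 1)) -> 1
  row 2 [00010]: (((0 IMPLIES 0) XOR (1 IMPLIES 0)) IMPLIES (0 OR 0)) -> 0
  row 3 [00011]: (((1 IMPLIES 0) XOR (1 IMPLIES 0)) IMPLIES (0 OR 1)) -> 1
  row 4 [00100]: (((0 IMPLIES 0) XOR (0 IMPLIES 0)) IMPLIES (0 OR 0)) -> 1
  row 5 [00101]: (((1 IMPLIES 0) XOR (0 IMPLIES 0)) IMPLIES (0 OR 1)) -> 1
  row 6 [00110]: (((0 IMPLIES 0) XOR (1 IMPLIES 0)) IMPLIES (0 OR 0)) -> 0
  row 7 [00111]: (((1 IMPLIES 0) XOR (1 IMPLIES 0)) IMPLIES (0 OR 1)) -> 1
  row 8 [01000]: (((0 IMPLIES 0) XOR (0 IMPLIES 1)) IMPLIES (1 OR 0)) -> 1
  row 9 [01001]: (((1 IMPLIES 0) XOR (0 IMPLIES 1)) IMPLIES (1 OR 1)) -> 1
  row 10 [01010]: (((0 IMPLIES 0) XOR (1 IMPLIES 1)) IMPLIES (1 OR 0)) -> 1
  row 11 [01011]: (((1 IMPLIES 0) XOR (1 IMPLIES 1)) IMPLIES (1 OR 1)) -> 1
  row 12 [01100]: (((0 IMPLIES 0) XOR (0 IMPLIES 1)) IMPLIES (1 OR 0)) -> 1
  row 13 [01101]: (((1 IMPLIES 0) XOR (0 IMPLIES 1)) IMPLIES (1 OR 1)) -> 1
  row 14 [01110]: (((0 IMPLIES 0) XOR (1 IMPLIES 1)) IMPLIES (1 OR 0)) -> 1
  row 15 [01111]: (((1 IMPLIES 0) XOR (1 IMPLIES 1)) IMPLIES (1 OR 1)) -> 1
  row 16 [10000]: (((0 IMPLIES 1) XOR (0 IMPLIES 0)) IMPLIES (0 OR 0)) -> 1
  row 17 [10001]: (((1 IMPLIES 1) XOR (0 IMPLIES 0)) IMPLIES (0 OR 1)) -> 1
  row 18 [10010]: (((0 IMPLIES 1) XOR (1 IMPLIES 0)) IMPLIES (0 OR 0)) -> 0
  row 19 [10011]: (((1 IMPLIES 1) XOR (1 IMPLIES 0)) IMPLIES (0 OR 1)) -> 1
  row 20 [10100]: (((0 IMPLIES 1) XOR (0 IMPLIES 0)) IMPLIES (0 OR 0)) -> 1
  row 21 [10101]: (((1 IMPLIES 1) XOR (0 IMPLIES 0)) IMPLIES (0 OR 1)) -> 1
  row 22 [10110]: (((0 IMPLIES 1) XOR (1 IMPLIES 0)) IMPLIES (0 OR 0)) -> 0
  row 23 [10111]: (((1 IMPLIES 1) XOR (1 IMPLIES 0)) IMPLIES (0 OR 1)) -> 1
  row 24 [11000]: (((0 IMPLIES 1) XOR (0 IMPLIES 1)) IMPLIES (1 OR 0)) -> 1
  row 25 [11001]: (((1 IMPLIES 1) XOR (0 IMPLIES 1)) IMPLIES (1 OR 1)) -> 1
  row 26 [11010]: (((0 IMPLIES 1) XOR (1 IMPLIES 1)) IMPLIES (1 OR 0)) -> 1
  row 27 [11011]: (((1 IMPLIES 1) XOR (1 IMPLIES 1)) IMPLIES (1 OR 1)) -> 1
  row 28 [11100]: (((0 IMPLIES 1) XOR (0 IMPLIES 1)) IMPLIES (1 OR 0)) -> 1
  row 29 [11101]: (((1 IMPLIES 1) XOR (0 IMPLIES 1)) IMPLIES (1 OR 1)) -> 1
  row 30 [11110]: (((0 IMPLIES 1) XOR (1 IMPLIES 1)) IMPLIES (1 OR 0)) -> 1
  row 31 [11111]: (((1 IMPLIES 1) XOR (1 IMPLIES 1)) IMPLIES (1 OR 1)) -> 1
Full result column, 4 rows per line (a,b,c fixed per line; d,e runs 00..11 left to right):
  rows 0-3 [a,b,c=000]: 1101  = hex D
  rows 4-7 [a,b,c=001]: 1101  = hex D
  rows 8-11 [a,b,c=010]: 1111  = hex F
  rows 12-15 [a,b,c=011]: 1111  = hex F
  rows 16-19 [a,b,c=100]: 1101  = hex D
  rows 20-23 [a,b,c=101]: 1101  = hex D
  rows 24-27 [a,b,c=110]: 1111  = hex F
  rows 28-31 [a,b,c=111]: 1111  = hex F
Output column (row 0 .. row 31) = 11011101111111111101110111111111
Output column grouped in 4s = 1101 1101 1111 1111 1101 1101 1111 1111 = 0xDDFFDDFF
Convert to decimal digit by digit (value = value*16 + digit):
  D -> 13
  13*16 + 13 (D) = 221
  221*16 + 15 (F) = 3551
  3551*16 + 15 (F) = 56831
  56831*16 + 13 (D) = 909309
  909309*16 + 13 (D) = 14548957
  14548957*16 + 15 (F) = 232783327
  232783327*16 + 15 (F) = 3724533247
Decimal = 3724533247

3724533247


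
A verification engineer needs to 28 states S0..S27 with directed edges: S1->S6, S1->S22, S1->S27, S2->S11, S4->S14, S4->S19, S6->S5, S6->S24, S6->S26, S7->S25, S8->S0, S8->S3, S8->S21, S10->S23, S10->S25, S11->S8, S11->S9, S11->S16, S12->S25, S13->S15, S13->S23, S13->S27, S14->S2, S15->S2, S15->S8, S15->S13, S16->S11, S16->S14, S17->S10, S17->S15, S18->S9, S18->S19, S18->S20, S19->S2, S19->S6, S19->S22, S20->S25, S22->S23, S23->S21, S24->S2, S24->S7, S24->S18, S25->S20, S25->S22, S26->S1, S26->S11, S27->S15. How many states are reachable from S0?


BFS from S0:
  layer 0: {S0}
Reachable set: {S0}
Count = 1

1


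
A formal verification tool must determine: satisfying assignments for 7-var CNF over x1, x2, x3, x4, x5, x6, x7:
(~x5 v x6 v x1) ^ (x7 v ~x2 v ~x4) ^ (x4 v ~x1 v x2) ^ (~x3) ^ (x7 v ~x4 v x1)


CNF with 5 clauses over 7 vars (128 assignments).
An assignment satisfies CNF iff every clause has >=1 true literal.
Check each row (bits = x1,x2,x3,x4,x5,x6,x7; clause T/F shown):
  row 0 [0000000]: clauses=TTTTT -> 1
  row 1 [0000001]: clauses=TTTTT -> 1
  row 2 [0000010]: clauses=TTTTT -> 1
  row 3 [0000011]: clauses=TTTTT -> 1
  row 4 [0000100]: clauses=FTTTT -> 0
  (every remaining row is evaluated the same way; all 128 results are listed next)
Full result column, 8 rows per line (x1,x2,x3,x4 fixed per line; x5,x6,x7 runs 000..111 left to right):
  rows 0-7 [x1,x2,x3,x4=0000]: 11110011  (ones: 6)
  rows 8-15 [x1,x2,x3,x4=0001]: 01010001  (ones: 3)
  rows 16-23 [x1,x2,x3,x4=0010]: 00000000  (ones: 0)
  rows 24-31 [x1,x2,x3,x4=0011]: 00000000  (ones: 0)
  rows 32-39 [x1,x2,x3,x4=0100]: 11110011  (ones: 6)
  rows 40-47 [x1,x2,x3,x4=0101]: 01010001  (ones: 3)
  rows 48-55 [x1,x2,x3,x4=0110]: 00000000  (ones: 0)
  rows 56-63 [x1,x2,x3,x4=0111]: 00000000  (ones: 0)
  rows 64-71 [x1,x2,x3,x4=1000]: 00000000  (ones: 0)
  rows 72-79 [x1,x2,x3,x4=1001]: 11111111  (ones: 8)
  rows 80-87 [x1,x2,x3,x4=1010]: 00000000  (ones: 0)
  rows 88-95 [x1,x2,x3,x4=1011]: 00000000  (ones: 0)
  rows 96-103 [x1,x2,x3,x4=1100]: 11111111  (ones: 8)
  rows 104-111 [x1,x2,x3,x4=1101]: 01010101  (ones: 4)
  rows 112-119 [x1,x2,x3,x4=1110]: 00000000  (ones: 0)
  rows 120-127 [x1,x2,x3,x4=1111]: 00000000  (ones: 0)
Satisfying assignments = 6+3+0+0+6+3+0+0+0+8+0+0+8+4+0+0 = 38

38


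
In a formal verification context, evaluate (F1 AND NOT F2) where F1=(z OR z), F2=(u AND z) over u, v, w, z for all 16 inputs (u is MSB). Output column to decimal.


F1 = (z OR z)
F2 = (u AND z)
Counterexample to F1=>F2 is where F1=1 and F2=0.
Evaluate each row (bits = u,v,w,z, MSB first):
  row 0 [0000]: F1=0 F2=0 -> F1&~F2 -> 0
  row 1 [0001]: F1=1 F2=0 -> F1&~F2 -> 1
  row 2 [0010]: F1=0 F2=0 -> F1&~F2 -> 0
  row 3 [0011]: F1=1 F2=0 -> F1&~F2 -> 1
  row 4 [0100]: F1=0 F2=0 -> F1&~F2 -> 0
  row 5 [0101]: F1=1 F2=0 -> F1&~F2 -> 1
  row 6 [0110]: F1=0 F2=0 -> F1&~F2 -> 0
  row 7 [0111]: F1=1 F2=0 -> F1&~F2 -> 1
  row 8 [1000]: F1=0 F2=0 -> F1&~F2 -> 0
  row 9 [1001]: F1=1 F2=1 -> F1&~F2 -> 0
  row 10 [1010]: F1=0 F2=0 -> F1&~F2 -> 0
  row 11 [1011]: F1=1 F2=1 -> F1&~F2 -> 0
  row 12 [1100]: F1=0 F2=0 -> F1&~F2 -> 0
  row 13 [1101]: F1=1 F2=1 -> F1&~F2 -> 0
  row 14 [1110]: F1=0 F2=0 -> F1&~F2 -> 0
  row 15 [1111]: F1=1 F2=1 -> F1&~F2 -> 0
Full result column, 4 rows per line (u,v fixed per line; w,z runs 00..11 left to right):
  rows 0-3 [u,v=00]: 0101  = hex 5
  rows 4-7 [u,v=01]: 0101  = hex 5
  rows 8-11 [u,v=10]: 0000  = hex 0
  rows 12-15 [u,v=11]: 0000  = hex 0
Counterexample vector (row 0 .. row 15) = 0101010100000000
Output column grouped in 4s = 0101 0101 0000 0000 = 0x5500
Convert to decimal digit by digit (value = value*16 + digit):
  5 -> 5
  5*16 + 5 = 85
  85*16 + 0 = 1360
  1360*16 + 0 = 21760
Decimal = 21760

21760


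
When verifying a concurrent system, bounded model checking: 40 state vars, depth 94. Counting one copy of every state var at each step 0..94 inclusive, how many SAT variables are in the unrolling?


BMC unrolls to depth k, creating one copy of each state var for steps 0..k.
Step count = 94 + 1 = 95 (steps 0 through 94)
Vars per step = 40
Total = 40 * 95 = 3800

3800


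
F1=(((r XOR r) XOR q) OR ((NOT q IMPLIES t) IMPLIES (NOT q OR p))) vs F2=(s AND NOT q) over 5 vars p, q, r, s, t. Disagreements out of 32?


F1 = (((r XOR r) XOR q) OR ((NOT q IMPLIES t) IMPLIES (NOT q OR p)))
F2 = (s AND NOT q)
Evaluate both on each of 32 rows (bits = p,q,r,s,t):
  row 0 [00000]: F1=1 F2=0 (differ) -> 1
  row 1 [00001]: F1=1 F2=0 (differ) -> 1
  row 2 [00010]: F1=1 F2=1 -> 0
  row 3 [00011]: F1=1 F2=1 -> 0
  row 4 [00100]: F1=1 F2=0 (differ) -> 1
  row 5 [00101]: F1=1 F2=0 (differ) -> 1
  row 6 [00110]: F1=1 F2=1 -> 0
  row 7 [00111]: F1=1 F2=1 -> 0
  row 8 [01000]: F1=1 F2=0 (differ) -> 1
  row 9 [01001]: F1=1 F2=0 (differ) -> 1
  row 10 [01010]: F1=1 F2=0 (differ) -> 1
  row 11 [01011]: F1=1 F2=0 (differ) -> 1
  row 12 [01100]: F1=1 F2=0 (differ) -> 1
  row 13 [01101]: F1=1 F2=0 (differ) -> 1
  row 14 [01110]: F1=1 F2=0 (differ) -> 1
  row 15 [01111]: F1=1 F2=0 (differ) -> 1
  row 16 [10000]: F1=1 F2=0 (differ) -> 1
  row 17 [10001]: F1=1 F2=0 (differ) -> 1
  row 18 [10010]: F1=1 F2=1 -> 0
  row 19 [10011]: F1=1 F2=1 -> 0
  row 20 [10100]: F1=1 F2=0 (differ) -> 1
  row 21 [10101]: F1=1 F2=0 (differ) -> 1
  row 22 [10110]: F1=1 F2=1 -> 0
  row 23 [10111]: F1=1 F2=1 -> 0
  row 24 [11000]: F1=1 F2=0 (differ) -> 1
  row 25 [11001]: F1=1 F2=0 (differ) -> 1
  row 26 [11010]: F1=1 F2=0 (differ) -> 1
  row 27 [11011]: F1=1 F2=0 (differ) -> 1
  row 28 [11100]: F1=1 F2=0 (differ) -> 1
  row 29 [11101]: F1=1 F2=0 (differ) -> 1
  row 30 [11110]: F1=1 F2=0 (differ) -> 1
  row 31 [11111]: F1=1 F2=0 (differ) -> 1
Full result column, 8 rows per line (p,q fixed per line; r,s,t runs 000..111 left to right):
  rows 0-7 [p,q=00]: 11001100  (ones: 4)
  rows 8-15 [p,q=01]: 11111111  (ones: 8)
  rows 16-23 [p,q=10]: 11001100  (ones: 4)
  rows 24-31 [p,q=11]: 11111111  (ones: 8)
Disagreements = 4+8+4+8 = 24

24


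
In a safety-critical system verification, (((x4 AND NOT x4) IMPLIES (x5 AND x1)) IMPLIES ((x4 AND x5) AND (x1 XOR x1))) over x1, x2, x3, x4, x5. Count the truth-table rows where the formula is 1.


Formula: (((x4 AND NOT x4) IMPLIES (x5 AND x1)) IMPLIES ((x4 AND x5) AND (x1 XOR x1))) over 5 vars (32 rows)
Evaluate each row (x1, x2, x3, x4, x5 as bits, MSB first):
  row 0 [00000]: (((0 AND NOT 0) IMPLIES (0 AND 0)) IMPLIES ((0 AND 0) AND (0 XOR 0))) -> 0
  row 1 [00001]: (((0 AND NOT 0) IMPLIES (1 AND 0)) IMPLIES ((0 AND 1) AND (0 XOR 0))) -> 0
  row 2 [00010]: (((1 AND NOT 1) IMPLIES (0 AND 0)) IMPLIES ((1 AND 0) AND (0 XOR 0))) -> 0
  row 3 [00011]: (((1 AND NOT 1) IMPLIES (1 AND 0)) IMPLIES ((1 AND 1) AND (0 XOR 0))) -> 0
  row 4 [00100]: (((0 AND NOT 0) IMPLIES (0 AND 0)) IMPLIES ((0 AND 0) AND (0 XOR 0))) -> 0
  row 5 [00101]: (((0 AND NOT 0) IMPLIES (1 AND 0)) IMPLIES ((0 AND 1) AND (0 XOR 0))) -> 0
  row 6 [00110]: (((1 AND NOT 1) IMPLIES (0 AND 0)) IMPLIES ((1 AND 0) AND (0 XOR 0))) -> 0
  row 7 [00111]: (((1 AND NOT 1) IMPLIES (1 AND 0)) IMPLIES ((1 AND 1) AND (0 XOR 0))) -> 0
  row 8 [01000]: (((0 AND NOT 0) IMPLIES (0 AND 0)) IMPLIES ((0 AND 0) AND (0 XOR 0))) -> 0
  row 9 [01001]: (((0 AND NOT 0) IMPLIES (1 AND 0)) IMPLIES ((0 AND 1) AND (0 XOR 0))) -> 0
  row 10 [01010]: (((1 AND NOT 1) IMPLIES (0 AND 0)) IMPLIES ((1 AND 0) AND (0 XOR 0))) -> 0
  row 11 [01011]: (((1 AND NOT 1) IMPLIES (1 AND 0)) IMPLIES ((1 AND 1) AND (0 XOR 0))) -> 0
  row 12 [01100]: (((0 AND NOT 0) IMPLIES (0 AND 0)) IMPLIES ((0 AND 0) AND (0 XOR 0))) -> 0
  row 13 [01101]: (((0 AND NOT 0) IMPLIES (1 AND 0)) IMPLIES ((0 AND 1) AND (0 XOR 0))) -> 0
  row 14 [01110]: (((1 AND NOT 1) IMPLIES (0 AND 0)) IMPLIES ((1 AND 0) AND (0 XOR 0))) -> 0
  row 15 [01111]: (((1 AND NOT 1) IMPLIES (1 AND 0)) IMPLIES ((1 AND 1) AND (0 XOR 0))) -> 0
  row 16 [10000]: (((0 AND NOT 0) IMPLIES (0 AND 1)) IMPLIES ((0 AND 0) AND (1 XOR 1))) -> 0
  row 17 [10001]: (((0 AND NOT 0) IMPLIES (1 AND 1)) IMPLIES ((0 AND 1) AND (1 XOR 1))) -> 0
  row 18 [10010]: (((1 AND NOT 1) IMPLIES (0 AND 1)) IMPLIES ((1 AND 0) AND (1 XOR 1))) -> 0
  row 19 [10011]: (((1 AND NOT 1) IMPLIES (1 AND 1)) IMPLIES ((1 AND 1) AND (1 XOR 1))) -> 0
  row 20 [10100]: (((0 AND NOT 0) IMPLIES (0 AND 1)) IMPLIES ((0 AND 0) AND (1 XOR 1))) -> 0
  row 21 [10101]: (((0 AND NOT 0) IMPLIES (1 AND 1)) IMPLIES ((0 AND 1) AND (1 XOR 1))) -> 0
  row 22 [10110]: (((1 AND NOT 1) IMPLIES (0 AND 1)) IMPLIES ((1 AND 0) AND (1 XOR 1))) -> 0
  row 23 [10111]: (((1 AND NOT 1) IMPLIES (1 AND 1)) IMPLIES ((1 AND 1) AND (1 XOR 1))) -> 0
  row 24 [11000]: (((0 AND NOT 0) IMPLIES (0 AND 1)) IMPLIES ((0 AND 0) AND (1 XOR 1))) -> 0
  row 25 [11001]: (((0 AND NOT 0) IMPLIES (1 AND 1)) IMPLIES ((0 AND 1) AND (1 XOR 1))) -> 0
  row 26 [11010]: (((1 AND NOT 1) IMPLIES (0 AND 1)) IMPLIES ((1 AND 0) AND (1 XOR 1))) -> 0
  row 27 [11011]: (((1 AND NOT 1) IMPLIES (1 AND 1)) IMPLIES ((1 AND 1) AND (1 XOR 1))) -> 0
  row 28 [11100]: (((0 AND NOT 0) IMPLIES (0 AND 1)) IMPLIES ((0 AND 0) AND (1 XOR 1))) -> 0
  row 29 [11101]: (((0 AND NOT 0) IMPLIES (1 AND 1)) IMPLIES ((0 AND 1) AND (1 XOR 1))) -> 0
  row 30 [11110]: (((1 AND NOT 1) IMPLIES (0 AND 1)) IMPLIES ((1 AND 0) AND (1 XOR 1))) -> 0
  row 31 [11111]: (((1 AND NOT 1) IMPLIES (1 AND 1)) IMPLIES ((1 AND 1) AND (1 XOR 1))) -> 0
Full result column, 8 rows per line (x1,x2 fixed per line; x3,x4,x5 runs 000..111 left to right):
  rows 0-7 [x1,x2=00]: 00000000  (ones: 0)
  rows 8-15 [x1,x2=01]: 00000000  (ones: 0)
  rows 16-23 [x1,x2=10]: 00000000  (ones: 0)
  rows 24-31 [x1,x2=11]: 00000000  (ones: 0)
Count of 1-rows = 0+0+0+0 = 0

0


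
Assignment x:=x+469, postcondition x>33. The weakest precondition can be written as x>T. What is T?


Formula: wp(x:=E, P) = P[E/x] (substitute E for x in postcondition)
Step 1: Postcondition: x>33
Step 2: Substitute x+469 for x: x+469>33
Step 3: Solve for x: x > 33-469 = -436

-436


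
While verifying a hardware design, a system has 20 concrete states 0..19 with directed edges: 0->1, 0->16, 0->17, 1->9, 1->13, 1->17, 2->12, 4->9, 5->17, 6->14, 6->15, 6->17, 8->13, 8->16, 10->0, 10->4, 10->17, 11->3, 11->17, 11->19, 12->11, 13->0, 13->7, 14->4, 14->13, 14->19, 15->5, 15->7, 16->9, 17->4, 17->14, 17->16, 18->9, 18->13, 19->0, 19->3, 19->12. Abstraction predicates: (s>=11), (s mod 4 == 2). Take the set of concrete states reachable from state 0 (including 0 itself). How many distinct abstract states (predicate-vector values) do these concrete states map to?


BFS from 0:
Concrete reachable: {0, 1, 3, 4, 7, 9, 11, 12, 13, 14, 16, 17, 19}
Abstract via predicates (s>=11), (s mod 4 == 2):
  (0,0) <- {0, 1, 3, 4, 7, 9}
  (1,0) <- {11, 12, 13, 16, 17, 19}
  (1,1) <- {14}
Distinct abstract states = 3

3


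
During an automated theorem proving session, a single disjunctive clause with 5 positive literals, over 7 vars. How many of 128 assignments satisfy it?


Step 1: Total=2^7=128
Step 2: Unsat when all 5 false: 2^2=4
Step 3: Sat=128-4=124

124


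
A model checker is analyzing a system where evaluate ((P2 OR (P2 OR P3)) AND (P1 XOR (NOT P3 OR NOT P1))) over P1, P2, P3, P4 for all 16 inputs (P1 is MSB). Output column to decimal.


Formula: ((P2 OR (P2 OR P3)) AND (P1 XOR (NOT P3 OR NOT P1))) over P1, P2, P3, P4 (16 rows)
Evaluate each row (bits = P1,P2,P3,P4, MSB first):
  row 0 [0000]: ((0 OR (0 OR 0)) AND (0 XOR (NOT 0 OR NOT 0))) -> 0
  row 1 [0001]: ((0 OR (0 OR 0)) AND (0 XOR (NOT 0 OR NOT 0))) -> 0
  row 2 [0010]: ((0 OR (0 OR 1)) AND (0 XOR (NOT 1 OR NOT 0))) -> 1
  row 3 [0011]: ((0 OR (0 OR 1)) AND (0 XOR (NOT 1 OR NOT 0))) -> 1
  row 4 [0100]: ((1 OR (1 OR 0)) AND (0 XOR (NOT 0 OR NOT 0))) -> 1
  row 5 [0101]: ((1 OR (1 OR 0)) AND (0 XOR (NOT 0 OR NOT 0))) -> 1
  row 6 [0110]: ((1 OR (1 OR 1)) AND (0 XOR (NOT 1 OR NOT 0))) -> 1
  row 7 [0111]: ((1 OR (1 OR 1)) AND (0 XOR (NOT 1 OR NOT 0))) -> 1
  row 8 [1000]: ((0 OR (0 OR 0)) AND (1 XOR (NOT 0 OR NOT 1))) -> 0
  row 9 [1001]: ((0 OR (0 OR 0)) AND (1 XOR (NOT 0 OR NOT 1))) -> 0
  row 10 [1010]: ((0 OR (0 OR 1)) AND (1 XOR (NOT 1 OR NOT 1))) -> 1
  row 11 [1011]: ((0 OR (0 OR 1)) AND (1 XOR (NOT 1 OR NOT 1))) -> 1
  row 12 [1100]: ((1 OR (1 OR 0)) AND (1 XOR (NOT 0 OR NOT 1))) -> 0
  row 13 [1101]: ((1 OR (1 OR 0)) AND (1 XOR (NOT 0 OR NOT 1))) -> 0
  row 14 [1110]: ((1 OR (1 OR 1)) AND (1 XOR (NOT 1 OR NOT 1))) -> 1
  row 15 [1111]: ((1 OR (1 OR 1)) AND (1 XOR (NOT 1 OR NOT 1))) -> 1
Full result column, 4 rows per line (P1,P2 fixed per line; P3,P4 runs 00..11 left to right):
  rows 0-3 [P1,P2=00]: 0011  = hex 3
  rows 4-7 [P1,P2=01]: 1111  = hex F
  rows 8-11 [P1,P2=10]: 0011  = hex 3
  rows 12-15 [P1,P2=11]: 0011  = hex 3
Output column (row 0 .. row 15) = 0011111100110011
Output column grouped in 4s = 0011 1111 0011 0011 = 0x3F33
Convert to decimal digit by digit (value = value*16 + digit):
  3 -> 3
  3*16 + 15 (F) = 63
  63*16 + 3 = 1011
  1011*16 + 3 = 16179
Decimal = 16179

16179


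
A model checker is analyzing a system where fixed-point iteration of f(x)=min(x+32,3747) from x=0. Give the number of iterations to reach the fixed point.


Step 1: x=0, cap=3747, increment=32
Step 2: x grows by 32 each step until capped at 3747; fixed point is x=3747
Step 3: iterations = ceil(3747/32) = 118

118


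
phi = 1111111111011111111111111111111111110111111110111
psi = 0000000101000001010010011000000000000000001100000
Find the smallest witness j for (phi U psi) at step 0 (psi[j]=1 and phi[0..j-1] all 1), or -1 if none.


(phi U psi) at 0: need smallest j with psi[j]=1 and phi[i]=1 for all i in [0,j).
Scan from step 0:
  step 0: phi=1, psi=0 -> continue
  step 1: phi=1, psi=0 -> continue
  step 2: phi=1, psi=0 -> continue
  step 3: phi=1, psi=0 -> continue
  step 7: psi=1 and phi held for [0,7) -> witness found
Witness step = 7

7


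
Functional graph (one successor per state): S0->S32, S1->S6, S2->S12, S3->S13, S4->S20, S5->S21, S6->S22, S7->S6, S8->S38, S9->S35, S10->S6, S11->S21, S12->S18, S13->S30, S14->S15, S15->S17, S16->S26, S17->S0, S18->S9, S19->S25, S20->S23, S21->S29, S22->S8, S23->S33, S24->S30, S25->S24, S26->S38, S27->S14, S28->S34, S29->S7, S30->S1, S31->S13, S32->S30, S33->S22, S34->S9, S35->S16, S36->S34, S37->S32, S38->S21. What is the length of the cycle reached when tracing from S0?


Trace from S0 until a state repeats:
  S0 -> S32 -> S30 -> S1 -> S6 -> S22 -> S8 -> S38 -> S21 -> S29 -> S7 -> S6
S6 first seen at step 4, revisited at step 11.
Cycle length = 11 - 4 = 7

7


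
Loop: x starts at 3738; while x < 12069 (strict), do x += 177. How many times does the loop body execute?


Step 1: x goes from 3738 toward 12069 by 177; the body runs while x<12069, so iterations = ceil((bound-start)/step)
Step 2: Distance=8331
Step 3: ceil(8331/177)=48

48


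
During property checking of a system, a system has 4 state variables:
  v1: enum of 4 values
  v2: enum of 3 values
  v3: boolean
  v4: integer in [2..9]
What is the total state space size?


State space = product of domain sizes of all variables.
Domain sizes:
  v1 (enum of 4 values): 4
  v2 (enum of 3 values): 3
  v3 (boolean): 2
  v4 (integer in [2..9]): 8
Product = 4 * 3 * 2 * 8 = 192

192


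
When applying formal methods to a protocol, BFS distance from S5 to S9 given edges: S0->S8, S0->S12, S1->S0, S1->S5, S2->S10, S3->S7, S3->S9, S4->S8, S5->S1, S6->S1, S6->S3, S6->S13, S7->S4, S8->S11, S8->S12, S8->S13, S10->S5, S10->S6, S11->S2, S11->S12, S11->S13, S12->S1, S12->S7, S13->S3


BFS layer-by-layer from S5:
  dist 0: {S5}
  dist 1: {S1}
  dist 2: {S0}
  dist 3: {S8, S12}
  dist 4: {S7, S11, S13}
  dist 5: {S2, S3, S4}
  dist 6: {S9, S10}
  -> S9 reached at distance 6
Shortest path length = 6

6


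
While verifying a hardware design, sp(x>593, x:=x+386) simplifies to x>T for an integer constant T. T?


Formula: sp(P, x:=E) = exists old_x. (x = E[old_x/x]) AND P[old_x/x] (old_x is the value of x before the assignment; eliminate old_x by solving x = E[old_x/x] for old_x)
Step 1: Precondition P: x>593, i.e. old_x > 593
Step 2: Assignment gives x = old_x + 386, so old_x = x - 386
Step 3: Substitute into P: x - 386 > 593
Step 4: Simplify: x > 593+386 = 979

979


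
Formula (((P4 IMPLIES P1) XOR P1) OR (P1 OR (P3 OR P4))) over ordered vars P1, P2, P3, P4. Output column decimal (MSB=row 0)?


Formula: (((P4 IMPLIES P1) XOR P1) OR (P1 OR (P3 OR P4))) over P1, P2, P3, P4 (16 rows)
Evaluate each row (bits = P1,P2,P3,P4, MSB first):
  row 0 [0000]: (((0 IMPLIES 0) XOR 0) OR (0 OR (0 OR 0))) -> 1
  row 1 [0001]: (((1 IMPLIES 0) XOR 0) OR (0 OR (0 OR 1))) -> 1
  row 2 [0010]: (((0 IMPLIES 0) XOR 0) OR (0 OR (1 OR 0))) -> 1
  row 3 [0011]: (((1 IMPLIES 0) XOR 0) OR (0 OR (1 OR 1))) -> 1
  row 4 [0100]: (((0 IMPLIES 0) XOR 0) OR (0 OR (0 OR 0))) -> 1
  row 5 [0101]: (((1 IMPLIES 0) XOR 0) OR (0 OR (0 OR 1))) -> 1
  row 6 [0110]: (((0 IMPLIES 0) XOR 0) OR (0 OR (1 OR 0))) -> 1
  row 7 [0111]: (((1 IMPLIES 0) XOR 0) OR (0 OR (1 OR 1))) -> 1
  row 8 [1000]: (((0 IMPLIES 1) XOR 1) OR (1 OR (0 OR 0))) -> 1
  row 9 [1001]: (((1 IMPLIES 1) XOR 1) OR (1 OR (0 OR 1))) -> 1
  row 10 [1010]: (((0 IMPLIES 1) XOR 1) OR (1 OR (1 OR 0))) -> 1
  row 11 [1011]: (((1 IMPLIES 1) XOR 1) OR (1 OR (1 OR 1))) -> 1
  row 12 [1100]: (((0 IMPLIES 1) XOR 1) OR (1 OR (0 OR 0))) -> 1
  row 13 [1101]: (((1 IMPLIES 1) XOR 1) OR (1 OR (0 OR 1))) -> 1
  row 14 [1110]: (((0 IMPLIES 1) XOR 1) OR (1 OR (1 OR 0))) -> 1
  row 15 [1111]: (((1 IMPLIES 1) XOR 1) OR (1 OR (1 OR 1))) -> 1
Full result column, 4 rows per line (P1,P2 fixed per line; P3,P4 runs 00..11 left to right):
  rows 0-3 [P1,P2=00]: 1111  = hex F
  rows 4-7 [P1,P2=01]: 1111  = hex F
  rows 8-11 [P1,P2=10]: 1111  = hex F
  rows 12-15 [P1,P2=11]: 1111  = hex F
Output column (row 0 .. row 15) = 1111111111111111
Output column grouped in 4s = 1111 1111 1111 1111 = 0xFFFF
Convert to decimal digit by digit (value = value*16 + digit):
  F -> 15
  15*16 + 15 (F) = 255
  255*16 + 15 (F) = 4095
  4095*16 + 15 (F) = 65535
Decimal = 65535

65535


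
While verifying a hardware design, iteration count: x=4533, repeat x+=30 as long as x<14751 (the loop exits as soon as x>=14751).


Step 1: x goes from 4533 toward 14751 by 30; the body runs while x<14751, so iterations = ceil((bound-start)/step)
Step 2: Distance=10218
Step 3: ceil(10218/30)=341

341


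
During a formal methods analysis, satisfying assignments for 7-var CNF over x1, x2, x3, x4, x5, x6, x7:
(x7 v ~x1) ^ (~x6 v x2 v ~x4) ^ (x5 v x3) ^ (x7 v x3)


CNF with 4 clauses over 7 vars (128 assignments).
An assignment satisfies CNF iff every clause has >=1 true literal.
Check each row (bits = x1,x2,x3,x4,x5,x6,x7; clause T/F shown):
  row 0 [0000000]: clauses=TTFF -> 0
  row 1 [0000001]: clauses=TTFT -> 0
  row 2 [0000010]: clauses=TTFF -> 0
  row 3 [0000011]: clauses=TTFT -> 0
  row 4 [0000100]: clauses=TTTF -> 0
  (every remaining row is evaluated the same way; all 128 results are listed next)
Full result column, 8 rows per line (x1,x2,x3,x4 fixed per line; x5,x6,x7 runs 000..111 left to right):
  rows 0-7 [x1,x2,x3,x4=0000]: 00000101  (ones: 2)
  rows 8-15 [x1,x2,x3,x4=0001]: 00000100  (ones: 1)
  rows 16-23 [x1,x2,x3,x4=0010]: 11111111  (ones: 8)
  rows 24-31 [x1,x2,x3,x4=0011]: 11001100  (ones: 4)
  rows 32-39 [x1,x2,x3,x4=0100]: 00000101  (ones: 2)
  rows 40-47 [x1,x2,x3,x4=0101]: 00000101  (ones: 2)
  rows 48-55 [x1,x2,x3,x4=0110]: 11111111  (ones: 8)
  rows 56-63 [x1,x2,x3,x4=0111]: 11111111  (ones: 8)
  rows 64-71 [x1,x2,x3,x4=1000]: 00000101  (ones: 2)
  rows 72-79 [x1,x2,x3,x4=1001]: 00000100  (ones: 1)
  rows 80-87 [x1,x2,x3,x4=1010]: 01010101  (ones: 4)
  rows 88-95 [x1,x2,x3,x4=1011]: 01000100  (ones: 2)
  rows 96-103 [x1,x2,x3,x4=1100]: 00000101  (ones: 2)
  rows 104-111 [x1,x2,x3,x4=1101]: 00000101  (ones: 2)
  rows 112-119 [x1,x2,x3,x4=1110]: 01010101  (ones: 4)
  rows 120-127 [x1,x2,x3,x4=1111]: 01010101  (ones: 4)
Satisfying assignments = 2+1+8+4+2+2+8+8+2+1+4+2+2+2+4+4 = 56

56


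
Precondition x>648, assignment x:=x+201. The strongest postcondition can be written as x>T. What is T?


Formula: sp(P, x:=E) = exists old_x. (x = E[old_x/x]) AND P[old_x/x] (old_x is the value of x before the assignment; eliminate old_x by solving x = E[old_x/x] for old_x)
Step 1: Precondition P: x>648, i.e. old_x > 648
Step 2: Assignment gives x = old_x + 201, so old_x = x - 201
Step 3: Substitute into P: x - 201 > 648
Step 4: Simplify: x > 648+201 = 849

849


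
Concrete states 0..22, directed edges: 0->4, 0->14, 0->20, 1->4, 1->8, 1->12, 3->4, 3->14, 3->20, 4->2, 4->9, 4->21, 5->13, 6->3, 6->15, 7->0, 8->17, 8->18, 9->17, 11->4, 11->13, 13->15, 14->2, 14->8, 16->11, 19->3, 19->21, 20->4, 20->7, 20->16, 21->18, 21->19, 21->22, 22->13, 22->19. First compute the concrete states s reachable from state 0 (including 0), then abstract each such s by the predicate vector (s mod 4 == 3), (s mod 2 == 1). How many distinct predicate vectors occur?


BFS from 0:
Concrete reachable: {0, 2, 3, 4, 7, 8, 9, 11, 13, 14, 15, 16, 17, 18, 19, 20, 21, 22}
Abstract via predicates (s mod 4 == 3), (s mod 2 == 1):
  (0,0) <- {0, 2, 4, 8, 14, 16, 18, 20, 22}
  (0,1) <- {9, 13, 17, 21}
  (1,1) <- {3, 7, 11, 15, 19}
Distinct abstract states = 3

3


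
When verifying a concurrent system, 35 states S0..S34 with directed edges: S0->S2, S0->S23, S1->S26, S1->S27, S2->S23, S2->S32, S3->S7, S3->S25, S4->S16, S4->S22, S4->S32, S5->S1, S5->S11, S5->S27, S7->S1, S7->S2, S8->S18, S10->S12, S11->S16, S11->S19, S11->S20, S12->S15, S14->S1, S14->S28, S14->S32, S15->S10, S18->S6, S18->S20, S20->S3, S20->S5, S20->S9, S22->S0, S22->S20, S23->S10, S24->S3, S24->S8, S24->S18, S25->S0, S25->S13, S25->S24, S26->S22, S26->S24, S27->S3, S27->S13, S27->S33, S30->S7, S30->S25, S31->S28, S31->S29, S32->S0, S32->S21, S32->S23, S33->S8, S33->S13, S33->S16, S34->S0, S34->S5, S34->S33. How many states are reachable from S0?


BFS from S0:
  layer 0: {S0}
  layer 1: {S2, S23}
  layer 2: {S10, S32}
  layer 3: {S12, S21}
  layer 4: {S15}
Reachable set: {S0, S2, S10, S12, S15, S21, S23, S32}
Count = 8

8


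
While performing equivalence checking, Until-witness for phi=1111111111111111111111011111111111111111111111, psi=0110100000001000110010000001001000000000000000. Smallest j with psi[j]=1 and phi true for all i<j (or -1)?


(phi U psi) at 0: need smallest j with psi[j]=1 and phi[i]=1 for all i in [0,j).
Scan from step 0:
  step 0: phi=1, psi=0 -> continue
  step 1: psi=1 and phi held for [0,1) -> witness found
Witness step = 1

1


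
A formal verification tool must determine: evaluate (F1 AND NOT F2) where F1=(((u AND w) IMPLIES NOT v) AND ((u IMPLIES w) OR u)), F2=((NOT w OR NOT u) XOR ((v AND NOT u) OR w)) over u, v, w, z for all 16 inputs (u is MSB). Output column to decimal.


F1 = (((u AND w) IMPLIES NOT v) AND ((u IMPLIES w) OR u))
F2 = ((NOT w OR NOT u) XOR ((v AND NOT u) OR w))
Counterexample to F1=>F2 is where F1=1 and F2=0.
Evaluate each row (bits = u,v,w,z, MSB first):
  row 0 [0000]: F1=1 F2=1 -> F1&~F2 -> 0
  row 1 [0001]: F1=1 F2=1 -> F1&~F2 -> 0
  row 2 [0010]: F1=1 F2=0 -> F1&~F2 -> 1
  row 3 [0011]: F1=1 F2=0 -> F1&~F2 -> 1
  row 4 [0100]: F1=1 F2=0 -> F1&~F2 -> 1
  row 5 [0101]: F1=1 F2=0 -> F1&~F2 -> 1
  row 6 [0110]: F1=1 F2=0 -> F1&~F2 -> 1
  row 7 [0111]: F1=1 F2=0 -> F1&~F2 -> 1
  row 8 [1000]: F1=1 F2=1 -> F1&~F2 -> 0
  row 9 [1001]: F1=1 F2=1 -> F1&~F2 -> 0
  row 10 [1010]: F1=1 F2=1 -> F1&~F2 -> 0
  row 11 [1011]: F1=1 F2=1 -> F1&~F2 -> 0
  row 12 [1100]: F1=1 F2=1 -> F1&~F2 -> 0
  row 13 [1101]: F1=1 F2=1 -> F1&~F2 -> 0
  row 14 [1110]: F1=0 F2=1 -> F1&~F2 -> 0
  row 15 [1111]: F1=0 F2=1 -> F1&~F2 -> 0
Full result column, 4 rows per line (u,v fixed per line; w,z runs 00..11 left to right):
  rows 0-3 [u,v=00]: 0011  = hex 3
  rows 4-7 [u,v=01]: 1111  = hex F
  rows 8-11 [u,v=10]: 0000  = hex 0
  rows 12-15 [u,v=11]: 0000  = hex 0
Counterexample vector (row 0 .. row 15) = 0011111100000000
Output column grouped in 4s = 0011 1111 0000 0000 = 0x3F00
Convert to decimal digit by digit (value = value*16 + digit):
  3 -> 3
  3*16 + 15 (F) = 63
  63*16 + 0 = 1008
  1008*16 + 0 = 16128
Decimal = 16128

16128


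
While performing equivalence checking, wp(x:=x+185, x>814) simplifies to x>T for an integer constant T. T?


Formula: wp(x:=E, P) = P[E/x] (substitute E for x in postcondition)
Step 1: Postcondition: x>814
Step 2: Substitute x+185 for x: x+185>814
Step 3: Solve for x: x > 814-185 = 629

629


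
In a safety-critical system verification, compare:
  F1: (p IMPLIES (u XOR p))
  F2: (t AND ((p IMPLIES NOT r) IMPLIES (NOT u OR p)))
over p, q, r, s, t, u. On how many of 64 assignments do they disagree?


F1 = (p IMPLIES (u XOR p))
F2 = (t AND ((p IMPLIES NOT r) IMPLIES (NOT u OR p)))
Evaluate both on each of 64 rows (bits = p,q,r,s,t,u):
  row 0 [000000]: F1=1 F2=0 (differ) -> 1
  row 1 [000001]: F1=1 F2=0 (differ) -> 1
  row 2 [000010]: F1=1 F2=1 -> 0
  row 3 [000011]: F1=1 F2=0 (differ) -> 1
  row 4 [000100]: F1=1 F2=0 (differ) -> 1
  (every remaining row is evaluated the same way; all 64 results are listed next)
Full result column, 8 rows per line (p,q,r fixed per line; s,t,u runs 000..111 left to right):
  rows 0-7 [p,q,r=000]: 11011101  (ones: 6)
  rows 8-15 [p,q,r=001]: 11011101  (ones: 6)
  rows 16-23 [p,q,r=010]: 11011101  (ones: 6)
  rows 24-31 [p,q,r=011]: 11011101  (ones: 6)
  rows 32-39 [p,q,r=100]: 10011001  (ones: 4)
  rows 40-47 [p,q,r=101]: 10011001  (ones: 4)
  rows 48-55 [p,q,r=110]: 10011001  (ones: 4)
  rows 56-63 [p,q,r=111]: 10011001  (ones: 4)
Disagreements = 6+6+6+6+4+4+4+4 = 40

40


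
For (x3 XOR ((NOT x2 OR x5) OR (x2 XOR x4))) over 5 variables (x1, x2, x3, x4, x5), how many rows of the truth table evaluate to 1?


Formula: (x3 XOR ((NOT x2 OR x5) OR (x2 XOR x4))) over 5 vars (32 rows)
Evaluate each row (x1, x2, x3, x4, x5 as bits, MSB first):
  row 0 [00000]: (0 XOR ((NOT 0 OR 0) OR (0 XOR 0))) -> 1
  row 1 [00001]: (0 XOR ((NOT 0 OR 1) OR (0 XOR 0))) -> 1
  row 2 [00010]: (0 XOR ((NOT 0 OR 0) OR (0 XOR 1))) -> 1
  row 3 [00011]: (0 XOR ((NOT 0 OR 1) OR (0 XOR 1))) -> 1
  row 4 [00100]: (1 XOR ((NOT 0 OR 0) OR (0 XOR 0))) -> 0
  row 5 [00101]: (1 XOR ((NOT 0 OR 1) OR (0 XOR 0))) -> 0
  row 6 [00110]: (1 XOR ((NOT 0 OR 0) OR (0 XOR 1))) -> 0
  row 7 [00111]: (1 XOR ((NOT 0 OR 1) OR (0 XOR 1))) -> 0
  row 8 [01000]: (0 XOR ((NOT 1 OR 0) OR (1 XOR 0))) -> 1
  row 9 [01001]: (0 XOR ((NOT 1 OR 1) OR (1 XOR 0))) -> 1
  row 10 [01010]: (0 XOR ((NOT 1 OR 0) OR (1 XOR 1))) -> 0
  row 11 [01011]: (0 XOR ((NOT 1 OR 1) OR (1 XOR 1))) -> 1
  row 12 [01100]: (1 XOR ((NOT 1 OR 0) OR (1 XOR 0))) -> 0
  row 13 [01101]: (1 XOR ((NOT 1 OR 1) OR (1 XOR 0))) -> 0
  row 14 [01110]: (1 XOR ((NOT 1 OR 0) OR (1 XOR 1))) -> 1
  row 15 [01111]: (1 XOR ((NOT 1 OR 1) OR (1 XOR 1))) -> 0
  row 16 [10000]: (0 XOR ((NOT 0 OR 0) OR (0 XOR 0))) -> 1
  row 17 [10001]: (0 XOR ((NOT 0 OR 1) OR (0 XOR 0))) -> 1
  row 18 [10010]: (0 XOR ((NOT 0 OR 0) OR (0 XOR 1))) -> 1
  row 19 [10011]: (0 XOR ((NOT 0 OR 1) OR (0 XOR 1))) -> 1
  row 20 [10100]: (1 XOR ((NOT 0 OR 0) OR (0 XOR 0))) -> 0
  row 21 [10101]: (1 XOR ((NOT 0 OR 1) OR (0 XOR 0))) -> 0
  row 22 [10110]: (1 XOR ((NOT 0 OR 0) OR (0 XOR 1))) -> 0
  row 23 [10111]: (1 XOR ((NOT 0 OR 1) OR (0 XOR 1))) -> 0
  row 24 [11000]: (0 XOR ((NOT 1 OR 0) OR (1 XOR 0))) -> 1
  row 25 [11001]: (0 XOR ((NOT 1 OR 1) OR (1 XOR 0))) -> 1
  row 26 [11010]: (0 XOR ((NOT 1 OR 0) OR (1 XOR 1))) -> 0
  row 27 [11011]: (0 XOR ((NOT 1 OR 1) OR (1 XOR 1))) -> 1
  row 28 [11100]: (1 XOR ((NOT 1 OR 0) OR (1 XOR 0))) -> 0
  row 29 [11101]: (1 XOR ((NOT 1 OR 1) OR (1 XOR 0))) -> 0
  row 30 [11110]: (1 XOR ((NOT 1 OR 0) OR (1 XOR 1))) -> 1
  row 31 [11111]: (1 XOR ((NOT 1 OR 1) OR (1 XOR 1))) -> 0
Full result column, 8 rows per line (x1,x2 fixed per line; x3,x4,x5 runs 000..111 left to right):
  rows 0-7 [x1,x2=00]: 11110000  (ones: 4)
  rows 8-15 [x1,x2=01]: 11010010  (ones: 4)
  rows 16-23 [x1,x2=10]: 11110000  (ones: 4)
  rows 24-31 [x1,x2=11]: 11010010  (ones: 4)
Count of 1-rows = 4+4+4+4 = 16

16


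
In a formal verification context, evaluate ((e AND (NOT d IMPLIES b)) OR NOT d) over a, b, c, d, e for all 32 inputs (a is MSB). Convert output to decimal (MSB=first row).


Formula: ((e AND (NOT d IMPLIES b)) OR NOT d) over a, b, c, d, e (32 rows)
Evaluate each row (bits = a,b,c,d,e, MSB first):
  row 0 [00000]: ((0 AND (NOT 0 IMPLIES 0)) OR NOT 0) -> 1
  row 1 [00001]: ((1 AND (NOT 0 IMPLIES 0)) OR NOT 0) -> 1
  row 2 [00010]: ((0 AND (NOT 1 IMPLIES 0)) OR NOT 1) -> 0
  row 3 [00011]: ((1 AND (NOT 1 IMPLIES 0)) OR NOT 1) -> 1
  row 4 [00100]: ((0 AND (NOT 0 IMPLIES 0)) OR NOT 0) -> 1
  row 5 [00101]: ((1 AND (NOT 0 IMPLIES 0)) OR NOT 0) -> 1
  row 6 [00110]: ((0 AND (NOT 1 IMPLIES 0)) OR NOT 1) -> 0
  row 7 [00111]: ((1 AND (NOT 1 IMPLIES 0)) OR NOT 1) -> 1
  row 8 [01000]: ((0 AND (NOT 0 IMPLIES 1)) OR NOT 0) -> 1
  row 9 [01001]: ((1 AND (NOT 0 IMPLIES 1)) OR NOT 0) -> 1
  row 10 [01010]: ((0 AND (NOT 1 IMPLIES 1)) OR NOT 1) -> 0
  row 11 [01011]: ((1 AND (NOT 1 IMPLIES 1)) OR NOT 1) -> 1
  row 12 [01100]: ((0 AND (NOT 0 IMPLIES 1)) OR NOT 0) -> 1
  row 13 [01101]: ((1 AND (NOT 0 IMPLIES 1)) OR NOT 0) -> 1
  row 14 [01110]: ((0 AND (NOT 1 IMPLIES 1)) OR NOT 1) -> 0
  row 15 [01111]: ((1 AND (NOT 1 IMPLIES 1)) OR NOT 1) -> 1
  row 16 [10000]: ((0 AND (NOT 0 IMPLIES 0)) OR NOT 0) -> 1
  row 17 [10001]: ((1 AND (NOT 0 IMPLIES 0)) OR NOT 0) -> 1
  row 18 [10010]: ((0 AND (NOT 1 IMPLIES 0)) OR NOT 1) -> 0
  row 19 [10011]: ((1 AND (NOT 1 IMPLIES 0)) OR NOT 1) -> 1
  row 20 [10100]: ((0 AND (NOT 0 IMPLIES 0)) OR NOT 0) -> 1
  row 21 [10101]: ((1 AND (NOT 0 IMPLIES 0)) OR NOT 0) -> 1
  row 22 [10110]: ((0 AND (NOT 1 IMPLIES 0)) OR NOT 1) -> 0
  row 23 [10111]: ((1 AND (NOT 1 IMPLIES 0)) OR NOT 1) -> 1
  row 24 [11000]: ((0 AND (NOT 0 IMPLIES 1)) OR NOT 0) -> 1
  row 25 [11001]: ((1 AND (NOT 0 IMPLIES 1)) OR NOT 0) -> 1
  row 26 [11010]: ((0 AND (NOT 1 IMPLIES 1)) OR NOT 1) -> 0
  row 27 [11011]: ((1 AND (NOT 1 IMPLIES 1)) OR NOT 1) -> 1
  row 28 [11100]: ((0 AND (NOT 0 IMPLIES 1)) OR NOT 0) -> 1
  row 29 [11101]: ((1 AND (NOT 0 IMPLIES 1)) OR NOT 0) -> 1
  row 30 [11110]: ((0 AND (NOT 1 IMPLIES 1)) OR NOT 1) -> 0
  row 31 [11111]: ((1 AND (NOT 1 IMPLIES 1)) OR NOT 1) -> 1
Full result column, 4 rows per line (a,b,c fixed per line; d,e runs 00..11 left to right):
  rows 0-3 [a,b,c=000]: 1101  = hex D
  rows 4-7 [a,b,c=001]: 1101  = hex D
  rows 8-11 [a,b,c=010]: 1101  = hex D
  rows 12-15 [a,b,c=011]: 1101  = hex D
  rows 16-19 [a,b,c=100]: 1101  = hex D
  rows 20-23 [a,b,c=101]: 1101  = hex D
  rows 24-27 [a,b,c=110]: 1101  = hex D
  rows 28-31 [a,b,c=111]: 1101  = hex D
Output column (row 0 .. row 31) = 11011101110111011101110111011101
Output column grouped in 4s = 1101 1101 1101 1101 1101 1101 1101 1101 = 0xDDDDDDDD
Convert to decimal digit by digit (value = value*16 + digit):
  D -> 13
  13*16 + 13 (D) = 221
  221*16 + 13 (D) = 3549
  3549*16 + 13 (D) = 56797
  56797*16 + 13 (D) = 908765
  908765*16 + 13 (D) = 14540253
  14540253*16 + 13 (D) = 232644061
  232644061*16 + 13 (D) = 3722304989
Decimal = 3722304989

3722304989


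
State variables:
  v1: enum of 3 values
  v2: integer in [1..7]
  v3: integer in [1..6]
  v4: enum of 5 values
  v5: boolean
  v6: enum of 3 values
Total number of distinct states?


State space = product of domain sizes of all variables.
Domain sizes:
  v1 (enum of 3 values): 3
  v2 (integer in [1..7]): 7
  v3 (integer in [1..6]): 6
  v4 (enum of 5 values): 5
  v5 (boolean): 2
  v6 (enum of 3 values): 3
Product = 3 * 7 * 6 * 5 * 2 * 3 = 3780

3780
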